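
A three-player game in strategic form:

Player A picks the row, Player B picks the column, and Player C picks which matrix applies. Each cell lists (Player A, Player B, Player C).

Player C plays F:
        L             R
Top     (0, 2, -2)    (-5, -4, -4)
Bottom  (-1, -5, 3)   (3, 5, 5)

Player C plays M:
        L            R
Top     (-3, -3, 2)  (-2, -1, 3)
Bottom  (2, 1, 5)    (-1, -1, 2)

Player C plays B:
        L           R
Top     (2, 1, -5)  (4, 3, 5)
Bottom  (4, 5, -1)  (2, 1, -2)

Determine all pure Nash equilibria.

Player A against (L, F): payoffs 0, -1 → best response Top.
Player A against (L, M): payoffs -3, 2 → best response Bottom.
Player A against (L, B): payoffs 2, 4 → best response Bottom.
Player A against (R, F): payoffs -5, 3 → best response Bottom.
Player A against (R, M): payoffs -2, -1 → best response Bottom.
Player A against (R, B): payoffs 4, 2 → best response Top.
Player B against (Top, F): payoffs 2, -4 → best response L.
Player B against (Top, M): payoffs -3, -1 → best response R.
Player B against (Top, B): payoffs 1, 3 → best response R.
Player B against (Bottom, F): payoffs -5, 5 → best response R.
Player B against (Bottom, M): payoffs 1, -1 → best response L.
Player B against (Bottom, B): payoffs 5, 1 → best response L.
Player C against (Top, L): payoffs -2, 2, -5 → best response M.
Player C against (Top, R): payoffs -4, 3, 5 → best response B.
Player C against (Bottom, L): payoffs 3, 5, -1 → best response M.
Player C against (Bottom, R): payoffs 5, 2, -2 → best response F.
Mutual best responses: (Top, R, B); (Bottom, L, M); (Bottom, R, F).

(Top, R, B) and (Bottom, L, M) and (Bottom, R, F)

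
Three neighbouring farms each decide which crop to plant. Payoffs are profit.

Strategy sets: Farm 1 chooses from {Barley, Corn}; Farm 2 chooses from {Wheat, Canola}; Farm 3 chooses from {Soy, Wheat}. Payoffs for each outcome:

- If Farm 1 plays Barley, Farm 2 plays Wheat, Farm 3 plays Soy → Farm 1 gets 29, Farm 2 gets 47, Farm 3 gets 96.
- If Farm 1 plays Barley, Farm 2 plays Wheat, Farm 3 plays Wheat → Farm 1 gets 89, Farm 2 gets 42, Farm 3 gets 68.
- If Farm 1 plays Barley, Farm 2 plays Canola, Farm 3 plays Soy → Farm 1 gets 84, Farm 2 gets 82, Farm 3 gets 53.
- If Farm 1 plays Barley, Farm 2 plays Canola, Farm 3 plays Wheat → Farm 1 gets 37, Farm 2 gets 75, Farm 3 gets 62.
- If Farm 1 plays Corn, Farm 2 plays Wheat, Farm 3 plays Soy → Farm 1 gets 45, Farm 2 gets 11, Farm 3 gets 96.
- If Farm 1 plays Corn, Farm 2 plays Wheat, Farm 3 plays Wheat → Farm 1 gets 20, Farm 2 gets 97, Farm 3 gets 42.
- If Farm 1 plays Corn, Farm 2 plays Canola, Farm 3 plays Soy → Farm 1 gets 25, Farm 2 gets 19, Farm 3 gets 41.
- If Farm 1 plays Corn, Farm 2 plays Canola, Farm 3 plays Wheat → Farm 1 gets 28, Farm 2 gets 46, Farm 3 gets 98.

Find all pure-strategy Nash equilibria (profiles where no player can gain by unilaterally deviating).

Farm 1 against (Wheat, Soy): payoffs 29, 45 → best response Corn.
Farm 1 against (Wheat, Wheat): payoffs 89, 20 → best response Barley.
Farm 1 against (Canola, Soy): payoffs 84, 25 → best response Barley.
Farm 1 against (Canola, Wheat): payoffs 37, 28 → best response Barley.
Farm 2 against (Barley, Soy): payoffs 47, 82 → best response Canola.
Farm 2 against (Barley, Wheat): payoffs 42, 75 → best response Canola.
Farm 2 against (Corn, Soy): payoffs 11, 19 → best response Canola.
Farm 2 against (Corn, Wheat): payoffs 97, 46 → best response Wheat.
Farm 3 against (Barley, Wheat): payoffs 96, 68 → best response Soy.
Farm 3 against (Barley, Canola): payoffs 53, 62 → best response Wheat.
Farm 3 against (Corn, Wheat): payoffs 96, 42 → best response Soy.
Farm 3 against (Corn, Canola): payoffs 41, 98 → best response Wheat.
Mutual best responses: (Barley, Canola, Wheat).

The unique pure-strategy Nash equilibrium is (Barley, Canola, Wheat).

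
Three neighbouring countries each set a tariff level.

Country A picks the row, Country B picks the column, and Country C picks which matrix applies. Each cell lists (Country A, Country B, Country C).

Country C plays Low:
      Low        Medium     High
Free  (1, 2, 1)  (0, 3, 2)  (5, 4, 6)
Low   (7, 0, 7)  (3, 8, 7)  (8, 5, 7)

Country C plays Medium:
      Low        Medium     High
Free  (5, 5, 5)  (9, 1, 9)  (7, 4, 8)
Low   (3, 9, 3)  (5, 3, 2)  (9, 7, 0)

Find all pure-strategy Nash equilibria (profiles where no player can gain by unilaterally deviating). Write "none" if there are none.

The pure Nash equilibria are (Free, Low, Medium) and (Low, Medium, Low).

For each strategy profile, look for a profitable unilateral deviation.
(Free, Low, Low): Country A can switch to Low (1 → 7). Not NE.
(Free, Low, Medium): Country A gets 5, best alternative 3; Country B gets 5, best alternative 4; Country C gets 5, best alternative 1. No profitable deviation — NE.
(Free, Medium, Low): Country A can switch to Low (0 → 3). Not NE.
(Free, Medium, Medium): Country B can switch to Low (1 → 5). Not NE.
(Free, High, Low): Country A can switch to Low (5 → 8). Not NE.
(Free, High, Medium): Country A can switch to Low (7 → 9). Not NE.
(Low, Low, Low): Country B can switch to Medium (0 → 8). Not NE.
(Low, Low, Medium): Country A can switch to Free (3 → 5). Not NE.
(Low, Medium, Low): Country A gets 3, best alternative 0; Country B gets 8, best alternative 5; Country C gets 7, best alternative 2. No profitable deviation — NE.
(Low, Medium, Medium): Country A can switch to Free (5 → 9). Not NE.
(Low, High, Low): Country B can switch to Medium (5 → 8). Not NE.
(Low, High, Medium): Country B can switch to Low (7 → 9). Not NE.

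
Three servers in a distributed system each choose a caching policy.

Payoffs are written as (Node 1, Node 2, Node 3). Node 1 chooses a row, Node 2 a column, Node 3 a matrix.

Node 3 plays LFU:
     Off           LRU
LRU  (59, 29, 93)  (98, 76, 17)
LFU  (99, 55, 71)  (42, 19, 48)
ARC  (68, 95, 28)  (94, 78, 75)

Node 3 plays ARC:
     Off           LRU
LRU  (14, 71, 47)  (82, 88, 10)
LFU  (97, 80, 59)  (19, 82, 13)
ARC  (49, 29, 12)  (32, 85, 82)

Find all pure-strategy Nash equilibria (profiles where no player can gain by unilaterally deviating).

Check each profile: it is a Nash equilibrium iff no player can strictly gain by switching unilaterally.
(LRU, Off, LFU): Node 1 can switch to LFU (59 → 99). Not NE.
(LRU, Off, ARC): Node 1 can switch to LFU (14 → 97). Not NE.
(LRU, LRU, LFU): Node 1 gets 98, best alternative 94; Node 2 gets 76, best alternative 29; Node 3 gets 17, best alternative 10. No profitable deviation — NE.
(LRU, LRU, ARC): Node 3 can switch to LFU (10 → 17). Not NE.
(LFU, Off, LFU): Node 1 gets 99, best alternative 68; Node 2 gets 55, best alternative 19; Node 3 gets 71, best alternative 59. No profitable deviation — NE.
(LFU, Off, ARC): Node 2 can switch to LRU (80 → 82). Not NE.
(LFU, LRU, LFU): Node 1 can switch to LRU (42 → 98). Not NE.
(LFU, LRU, ARC): Node 1 can switch to LRU (19 → 82). Not NE.
(ARC, Off, LFU): Node 1 can switch to LFU (68 → 99). Not NE.
(ARC, Off, ARC): Node 1 can switch to LFU (49 → 97). Not NE.
(ARC, LRU, LFU): Node 1 can switch to LRU (94 → 98). Not NE.
(ARC, LRU, ARC): Node 1 can switch to LRU (32 → 82). Not NE.

The pure Nash equilibria are (LRU, LRU, LFU) and (LFU, Off, LFU).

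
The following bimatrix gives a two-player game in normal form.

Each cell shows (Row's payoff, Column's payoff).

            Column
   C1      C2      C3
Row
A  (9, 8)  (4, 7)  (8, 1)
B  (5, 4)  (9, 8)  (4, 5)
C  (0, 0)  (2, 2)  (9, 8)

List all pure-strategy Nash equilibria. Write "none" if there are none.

Pure-strategy Nash equilibria: (A, C1); (B, C2); (C, C3)

For each player, find the best response to each opponent profile; mutual best responses are the pure NE.
Row against C1: payoffs 9, 5, 0 → best response A.
Row against C2: payoffs 4, 9, 2 → best response B.
Row against C3: payoffs 8, 4, 9 → best response C.
Column against A: payoffs 8, 7, 1 → best response C1.
Column against B: payoffs 4, 8, 5 → best response C2.
Column against C: payoffs 0, 2, 8 → best response C3.
Mutual best responses: (A, C1); (B, C2); (C, C3).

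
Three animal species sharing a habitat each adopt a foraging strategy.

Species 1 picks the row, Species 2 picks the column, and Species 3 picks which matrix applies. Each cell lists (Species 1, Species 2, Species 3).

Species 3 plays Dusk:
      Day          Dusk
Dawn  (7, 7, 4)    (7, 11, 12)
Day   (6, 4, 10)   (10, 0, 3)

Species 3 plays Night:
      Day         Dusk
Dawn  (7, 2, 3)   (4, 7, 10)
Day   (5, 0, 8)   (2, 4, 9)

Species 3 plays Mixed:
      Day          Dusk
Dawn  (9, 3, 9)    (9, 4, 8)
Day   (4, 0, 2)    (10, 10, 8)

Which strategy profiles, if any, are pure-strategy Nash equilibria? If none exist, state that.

none

For each strategy profile, look for a profitable unilateral deviation.
(Dawn, Day, Dusk): Species 2 can switch to Dusk (7 → 11). Not NE.
(Dawn, Day, Night): Species 2 can switch to Dusk (2 → 7). Not NE.
(Dawn, Day, Mixed): Species 2 can switch to Dusk (3 → 4). Not NE.
(Dawn, Dusk, Dusk): Species 1 can switch to Day (7 → 10). Not NE.
(Dawn, Dusk, Night): Species 3 can switch to Dusk (10 → 12). Not NE.
(Dawn, Dusk, Mixed): Species 1 can switch to Day (9 → 10). Not NE.
(Day, Day, Dusk): Species 1 can switch to Dawn (6 → 7). Not NE.
(Day, Day, Night): Species 1 can switch to Dawn (5 → 7). Not NE.
(Day, Day, Mixed): Species 1 can switch to Dawn (4 → 9). Not NE.
(Day, Dusk, Dusk): Species 2 can switch to Day (0 → 4). Not NE.
(Day, Dusk, Night): Species 1 can switch to Dawn (2 → 4). Not NE.
(Day, Dusk, Mixed): Species 3 can switch to Night (8 → 9). Not NE.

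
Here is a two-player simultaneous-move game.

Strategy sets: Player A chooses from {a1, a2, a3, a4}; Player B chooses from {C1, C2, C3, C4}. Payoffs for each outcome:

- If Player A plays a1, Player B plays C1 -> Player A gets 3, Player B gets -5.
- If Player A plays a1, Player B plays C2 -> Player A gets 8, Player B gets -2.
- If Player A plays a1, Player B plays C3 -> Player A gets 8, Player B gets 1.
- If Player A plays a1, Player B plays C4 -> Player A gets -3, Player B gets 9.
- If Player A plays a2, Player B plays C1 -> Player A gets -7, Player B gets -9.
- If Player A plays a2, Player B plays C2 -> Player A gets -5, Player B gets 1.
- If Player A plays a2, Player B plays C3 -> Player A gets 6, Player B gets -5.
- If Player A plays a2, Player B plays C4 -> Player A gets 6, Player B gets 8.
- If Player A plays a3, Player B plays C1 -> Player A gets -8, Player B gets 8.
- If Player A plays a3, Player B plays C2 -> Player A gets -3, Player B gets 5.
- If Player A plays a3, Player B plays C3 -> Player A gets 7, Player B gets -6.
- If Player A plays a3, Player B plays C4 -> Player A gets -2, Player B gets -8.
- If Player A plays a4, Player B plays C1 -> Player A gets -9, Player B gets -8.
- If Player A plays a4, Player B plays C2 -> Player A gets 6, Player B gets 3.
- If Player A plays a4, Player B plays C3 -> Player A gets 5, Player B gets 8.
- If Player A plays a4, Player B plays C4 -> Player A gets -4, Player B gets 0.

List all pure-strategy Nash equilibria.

Pure NE: (a2, C4)

Player A against C1: payoffs 3, -7, -8, -9 → best response a1.
Player A against C2: payoffs 8, -5, -3, 6 → best response a1.
Player A against C3: payoffs 8, 6, 7, 5 → best response a1.
Player A against C4: payoffs -3, 6, -2, -4 → best response a2.
Player B against a1: payoffs -5, -2, 1, 9 → best response C4.
Player B against a2: payoffs -9, 1, -5, 8 → best response C4.
Player B against a3: payoffs 8, 5, -6, -8 → best response C1.
Player B against a4: payoffs -8, 3, 8, 0 → best response C3.
Mutual best responses: (a2, C4).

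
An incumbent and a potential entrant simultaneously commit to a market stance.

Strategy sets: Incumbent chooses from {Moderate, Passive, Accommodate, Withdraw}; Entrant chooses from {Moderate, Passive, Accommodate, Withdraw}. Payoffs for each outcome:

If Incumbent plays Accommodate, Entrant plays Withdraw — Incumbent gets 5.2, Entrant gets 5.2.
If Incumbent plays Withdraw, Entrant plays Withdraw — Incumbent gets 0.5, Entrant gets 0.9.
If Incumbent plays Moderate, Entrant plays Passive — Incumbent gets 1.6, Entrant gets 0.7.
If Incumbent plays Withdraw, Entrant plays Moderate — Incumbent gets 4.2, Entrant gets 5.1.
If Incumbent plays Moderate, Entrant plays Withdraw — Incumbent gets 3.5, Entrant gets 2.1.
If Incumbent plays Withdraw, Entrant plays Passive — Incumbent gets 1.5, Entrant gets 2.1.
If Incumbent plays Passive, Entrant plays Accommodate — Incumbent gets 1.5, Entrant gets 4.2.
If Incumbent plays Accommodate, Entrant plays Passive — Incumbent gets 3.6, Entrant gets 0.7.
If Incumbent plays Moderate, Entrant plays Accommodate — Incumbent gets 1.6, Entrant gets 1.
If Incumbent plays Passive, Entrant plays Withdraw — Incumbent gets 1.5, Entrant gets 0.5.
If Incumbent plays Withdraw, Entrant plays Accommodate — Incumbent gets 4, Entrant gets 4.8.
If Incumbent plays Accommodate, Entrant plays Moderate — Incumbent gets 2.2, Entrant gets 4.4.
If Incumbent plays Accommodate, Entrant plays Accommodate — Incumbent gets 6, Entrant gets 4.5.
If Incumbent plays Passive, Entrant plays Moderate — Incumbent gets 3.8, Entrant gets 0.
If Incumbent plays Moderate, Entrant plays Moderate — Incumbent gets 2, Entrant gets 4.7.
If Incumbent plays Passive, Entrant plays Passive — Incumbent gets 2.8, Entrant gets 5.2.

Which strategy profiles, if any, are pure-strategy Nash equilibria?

Pure-strategy Nash equilibria: (Accommodate, Withdraw); (Withdraw, Moderate)

Incumbent against Moderate: payoffs 2, 3.8, 2.2, 4.2 → best response Withdraw.
Incumbent against Passive: payoffs 1.6, 2.8, 3.6, 1.5 → best response Accommodate.
Incumbent against Accommodate: payoffs 1.6, 1.5, 6, 4 → best response Accommodate.
Incumbent against Withdraw: payoffs 3.5, 1.5, 5.2, 0.5 → best response Accommodate.
Entrant against Moderate: payoffs 4.7, 0.7, 1, 2.1 → best response Moderate.
Entrant against Passive: payoffs 0, 5.2, 4.2, 0.5 → best response Passive.
Entrant against Accommodate: payoffs 4.4, 0.7, 4.5, 5.2 → best response Withdraw.
Entrant against Withdraw: payoffs 5.1, 2.1, 4.8, 0.9 → best response Moderate.
Mutual best responses: (Accommodate, Withdraw); (Withdraw, Moderate).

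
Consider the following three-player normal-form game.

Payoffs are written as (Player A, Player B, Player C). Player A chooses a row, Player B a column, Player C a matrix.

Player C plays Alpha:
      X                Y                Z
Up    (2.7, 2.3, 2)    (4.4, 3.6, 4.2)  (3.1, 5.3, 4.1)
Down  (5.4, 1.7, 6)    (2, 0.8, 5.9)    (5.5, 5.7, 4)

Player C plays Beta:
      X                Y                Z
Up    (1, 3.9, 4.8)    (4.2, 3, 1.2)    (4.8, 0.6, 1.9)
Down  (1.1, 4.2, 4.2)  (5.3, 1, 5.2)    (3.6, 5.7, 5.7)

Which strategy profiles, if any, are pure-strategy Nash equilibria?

There is no pure-strategy Nash equilibrium.

Player A against (X, Alpha): payoffs 2.7, 5.4 → best response Down.
Player A against (X, Beta): payoffs 1, 1.1 → best response Down.
Player A against (Y, Alpha): payoffs 4.4, 2 → best response Up.
Player A against (Y, Beta): payoffs 4.2, 5.3 → best response Down.
Player A against (Z, Alpha): payoffs 3.1, 5.5 → best response Down.
Player A against (Z, Beta): payoffs 4.8, 3.6 → best response Up.
Player B against (Up, Alpha): payoffs 2.3, 3.6, 5.3 → best response Z.
Player B against (Up, Beta): payoffs 3.9, 3, 0.6 → best response X.
Player B against (Down, Alpha): payoffs 1.7, 0.8, 5.7 → best response Z.
Player B against (Down, Beta): payoffs 4.2, 1, 5.7 → best response Z.
Player C against (Up, X): payoffs 2, 4.8 → best response Beta.
Player C against (Up, Y): payoffs 4.2, 1.2 → best response Alpha.
Player C against (Up, Z): payoffs 4.1, 1.9 → best response Alpha.
Player C against (Down, X): payoffs 6, 4.2 → best response Alpha.
Player C against (Down, Y): payoffs 5.9, 5.2 → best response Alpha.
Player C against (Down, Z): payoffs 4, 5.7 → best response Beta.
No profile is a mutual best response for all players.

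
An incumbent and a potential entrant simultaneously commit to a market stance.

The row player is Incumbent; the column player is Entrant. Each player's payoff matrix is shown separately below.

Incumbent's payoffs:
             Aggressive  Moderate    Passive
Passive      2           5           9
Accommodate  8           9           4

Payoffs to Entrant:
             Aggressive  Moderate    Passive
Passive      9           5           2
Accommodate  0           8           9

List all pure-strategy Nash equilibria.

Mark each player's best response to every combination of opponents' strategies; a profile where every player is best-responding is a pure Nash equilibrium.
Incumbent against Aggressive: payoffs 2, 8 → best response Accommodate.
Incumbent against Moderate: payoffs 5, 9 → best response Accommodate.
Incumbent against Passive: payoffs 9, 4 → best response Passive.
Entrant against Passive: payoffs 9, 5, 2 → best response Aggressive.
Entrant against Accommodate: payoffs 0, 8, 9 → best response Passive.
No profile is a mutual best response for all players.

none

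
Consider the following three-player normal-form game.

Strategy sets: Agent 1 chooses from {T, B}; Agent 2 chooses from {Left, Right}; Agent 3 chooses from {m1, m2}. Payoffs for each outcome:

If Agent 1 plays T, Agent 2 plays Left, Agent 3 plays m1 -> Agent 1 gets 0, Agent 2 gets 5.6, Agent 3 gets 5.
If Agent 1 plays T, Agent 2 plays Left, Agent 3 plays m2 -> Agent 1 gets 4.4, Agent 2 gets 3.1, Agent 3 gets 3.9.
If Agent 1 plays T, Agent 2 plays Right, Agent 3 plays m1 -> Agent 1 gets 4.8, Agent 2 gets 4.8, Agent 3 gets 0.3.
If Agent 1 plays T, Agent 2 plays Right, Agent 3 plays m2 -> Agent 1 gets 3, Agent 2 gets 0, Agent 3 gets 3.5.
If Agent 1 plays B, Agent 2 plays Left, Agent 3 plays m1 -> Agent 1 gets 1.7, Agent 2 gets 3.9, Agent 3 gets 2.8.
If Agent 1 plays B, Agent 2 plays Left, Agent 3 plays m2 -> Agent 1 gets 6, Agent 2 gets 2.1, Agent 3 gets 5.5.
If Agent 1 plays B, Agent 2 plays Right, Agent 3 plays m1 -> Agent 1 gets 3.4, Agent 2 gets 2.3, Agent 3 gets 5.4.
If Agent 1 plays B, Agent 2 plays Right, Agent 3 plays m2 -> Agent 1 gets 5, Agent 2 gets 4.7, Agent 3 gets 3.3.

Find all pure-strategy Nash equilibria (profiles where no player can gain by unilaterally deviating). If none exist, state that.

Mark each player's best response to every combination of opponents' strategies; a profile where every player is best-responding is a pure Nash equilibrium.
Agent 1 against (Left, m1): payoffs 0, 1.7 → best response B.
Agent 1 against (Left, m2): payoffs 4.4, 6 → best response B.
Agent 1 against (Right, m1): payoffs 4.8, 3.4 → best response T.
Agent 1 against (Right, m2): payoffs 3, 5 → best response B.
Agent 2 against (T, m1): payoffs 5.6, 4.8 → best response Left.
Agent 2 against (T, m2): payoffs 3.1, 0 → best response Left.
Agent 2 against (B, m1): payoffs 3.9, 2.3 → best response Left.
Agent 2 against (B, m2): payoffs 2.1, 4.7 → best response Right.
Agent 3 against (T, Left): payoffs 5, 3.9 → best response m1.
Agent 3 against (T, Right): payoffs 0.3, 3.5 → best response m2.
Agent 3 against (B, Left): payoffs 2.8, 5.5 → best response m2.
Agent 3 against (B, Right): payoffs 5.4, 3.3 → best response m1.
No profile is a mutual best response for all players.

No pure-strategy Nash equilibrium.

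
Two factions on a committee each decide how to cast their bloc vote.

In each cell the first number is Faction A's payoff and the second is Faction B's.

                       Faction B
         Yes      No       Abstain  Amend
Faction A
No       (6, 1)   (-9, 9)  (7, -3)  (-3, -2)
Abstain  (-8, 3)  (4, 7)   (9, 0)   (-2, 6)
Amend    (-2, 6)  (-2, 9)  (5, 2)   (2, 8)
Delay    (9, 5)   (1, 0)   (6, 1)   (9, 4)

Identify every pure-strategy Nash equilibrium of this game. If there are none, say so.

Faction A against Yes: payoffs 6, -8, -2, 9 → best response Delay.
Faction A against No: payoffs -9, 4, -2, 1 → best response Abstain.
Faction A against Abstain: payoffs 7, 9, 5, 6 → best response Abstain.
Faction A against Amend: payoffs -3, -2, 2, 9 → best response Delay.
Faction B against No: payoffs 1, 9, -3, -2 → best response No.
Faction B against Abstain: payoffs 3, 7, 0, 6 → best response No.
Faction B against Amend: payoffs 6, 9, 2, 8 → best response No.
Faction B against Delay: payoffs 5, 0, 1, 4 → best response Yes.
Mutual best responses: (Abstain, No); (Delay, Yes).

(Abstain, No), (Delay, Yes)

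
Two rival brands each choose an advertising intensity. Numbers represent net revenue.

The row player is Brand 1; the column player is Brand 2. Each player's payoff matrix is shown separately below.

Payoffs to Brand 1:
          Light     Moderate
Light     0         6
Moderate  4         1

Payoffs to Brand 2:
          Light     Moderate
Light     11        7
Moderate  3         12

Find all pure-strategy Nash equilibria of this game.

For each player, find the best response to each opponent profile; mutual best responses are the pure NE.
Brand 1 against Light: payoffs 0, 4 → best response Moderate.
Brand 1 against Moderate: payoffs 6, 1 → best response Light.
Brand 2 against Light: payoffs 11, 7 → best response Light.
Brand 2 against Moderate: payoffs 3, 12 → best response Moderate.
No profile is a mutual best response for all players.

No pure-strategy Nash equilibrium.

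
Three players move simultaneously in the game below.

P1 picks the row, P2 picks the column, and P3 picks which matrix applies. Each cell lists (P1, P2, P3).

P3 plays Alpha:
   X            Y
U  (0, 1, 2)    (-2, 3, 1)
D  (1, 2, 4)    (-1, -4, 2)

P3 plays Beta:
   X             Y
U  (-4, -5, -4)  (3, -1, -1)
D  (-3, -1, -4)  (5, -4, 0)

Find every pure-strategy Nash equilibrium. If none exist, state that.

(D, X, Alpha)

(U, X, Alpha): P1 can switch to D (0 → 1). Not NE.
(U, X, Beta): P1 can switch to D (-4 → -3). Not NE.
(U, Y, Alpha): P1 can switch to D (-2 → -1). Not NE.
(U, Y, Beta): P1 can switch to D (3 → 5). Not NE.
(D, X, Alpha): P1 gets 1, best alternative 0; P2 gets 2, best alternative -4; P3 gets 4, best alternative -4. No profitable deviation — NE.
(D, X, Beta): P3 can switch to Alpha (-4 → 4). Not NE.
(D, Y, Alpha): P2 can switch to X (-4 → 2). Not NE.
(The remaining 1 profile has a profitable deviation by the same check.)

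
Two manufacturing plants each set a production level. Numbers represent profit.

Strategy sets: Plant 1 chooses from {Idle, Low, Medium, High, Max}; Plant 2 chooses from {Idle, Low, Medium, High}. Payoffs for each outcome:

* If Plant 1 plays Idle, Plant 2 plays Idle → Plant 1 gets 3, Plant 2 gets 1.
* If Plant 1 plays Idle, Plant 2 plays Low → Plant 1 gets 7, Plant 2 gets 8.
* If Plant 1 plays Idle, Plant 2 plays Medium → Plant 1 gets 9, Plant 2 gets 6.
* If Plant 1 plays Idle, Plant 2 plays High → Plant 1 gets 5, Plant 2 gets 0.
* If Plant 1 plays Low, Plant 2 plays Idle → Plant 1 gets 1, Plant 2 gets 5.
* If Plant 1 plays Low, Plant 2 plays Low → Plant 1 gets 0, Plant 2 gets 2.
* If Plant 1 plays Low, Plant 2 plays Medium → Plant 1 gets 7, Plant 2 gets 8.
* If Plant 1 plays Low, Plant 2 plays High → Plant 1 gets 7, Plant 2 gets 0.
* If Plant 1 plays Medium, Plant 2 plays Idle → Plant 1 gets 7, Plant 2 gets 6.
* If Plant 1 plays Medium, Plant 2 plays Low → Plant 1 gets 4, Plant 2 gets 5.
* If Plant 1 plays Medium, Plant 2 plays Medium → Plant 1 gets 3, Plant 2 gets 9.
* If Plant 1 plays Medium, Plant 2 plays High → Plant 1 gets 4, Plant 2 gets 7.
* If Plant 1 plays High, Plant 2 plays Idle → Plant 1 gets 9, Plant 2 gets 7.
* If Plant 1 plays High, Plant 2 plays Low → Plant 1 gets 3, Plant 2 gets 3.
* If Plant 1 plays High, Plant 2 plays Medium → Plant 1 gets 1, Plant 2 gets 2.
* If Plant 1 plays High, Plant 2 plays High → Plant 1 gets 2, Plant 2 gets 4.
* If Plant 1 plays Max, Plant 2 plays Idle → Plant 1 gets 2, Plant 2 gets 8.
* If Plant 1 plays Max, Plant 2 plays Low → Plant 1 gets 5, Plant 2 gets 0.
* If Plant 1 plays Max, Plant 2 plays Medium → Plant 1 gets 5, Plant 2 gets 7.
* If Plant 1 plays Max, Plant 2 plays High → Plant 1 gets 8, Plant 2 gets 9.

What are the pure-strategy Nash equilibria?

Plant 1 against Idle: payoffs 3, 1, 7, 9, 2 → best response High.
Plant 1 against Low: payoffs 7, 0, 4, 3, 5 → best response Idle.
Plant 1 against Medium: payoffs 9, 7, 3, 1, 5 → best response Idle.
Plant 1 against High: payoffs 5, 7, 4, 2, 8 → best response Max.
Plant 2 against Idle: payoffs 1, 8, 6, 0 → best response Low.
Plant 2 against Low: payoffs 5, 2, 8, 0 → best response Medium.
Plant 2 against Medium: payoffs 6, 5, 9, 7 → best response Medium.
Plant 2 against High: payoffs 7, 3, 2, 4 → best response Idle.
Plant 2 against Max: payoffs 8, 0, 7, 9 → best response High.
Mutual best responses: (Idle, Low); (High, Idle); (Max, High).

Pure-strategy Nash equilibria: (Idle, Low); (High, Idle); (Max, High)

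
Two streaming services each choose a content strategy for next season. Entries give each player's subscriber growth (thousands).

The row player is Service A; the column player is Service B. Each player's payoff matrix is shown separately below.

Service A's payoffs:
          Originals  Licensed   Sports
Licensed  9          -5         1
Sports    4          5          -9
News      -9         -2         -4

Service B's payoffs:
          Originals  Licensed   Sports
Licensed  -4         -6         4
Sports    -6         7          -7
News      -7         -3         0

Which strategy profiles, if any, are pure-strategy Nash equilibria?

Pure-strategy Nash equilibria: (Licensed, Sports), (Sports, Licensed)

Check each profile: it is a Nash equilibrium iff no player can strictly gain by switching unilaterally.
(Licensed, Originals): Service B can switch to Sports (-4 → 4). Not NE.
(Licensed, Licensed): Service A can switch to Sports (-5 → 5). Not NE.
(Licensed, Sports): Service A gets 1, best alternative -4; Service B gets 4, best alternative -4. No profitable deviation — NE.
(Sports, Originals): Service A can switch to Licensed (4 → 9). Not NE.
(Sports, Licensed): Service A gets 5, best alternative -2; Service B gets 7, best alternative -6. No profitable deviation — NE.
(Sports, Sports): Service A can switch to Licensed (-9 → 1). Not NE.
(News, Originals): Service A can switch to Licensed (-9 → 9). Not NE.
(News, Licensed): Service A can switch to Sports (-2 → 5). Not NE.
(News, Sports): Service A can switch to Licensed (-4 → 1). Not NE.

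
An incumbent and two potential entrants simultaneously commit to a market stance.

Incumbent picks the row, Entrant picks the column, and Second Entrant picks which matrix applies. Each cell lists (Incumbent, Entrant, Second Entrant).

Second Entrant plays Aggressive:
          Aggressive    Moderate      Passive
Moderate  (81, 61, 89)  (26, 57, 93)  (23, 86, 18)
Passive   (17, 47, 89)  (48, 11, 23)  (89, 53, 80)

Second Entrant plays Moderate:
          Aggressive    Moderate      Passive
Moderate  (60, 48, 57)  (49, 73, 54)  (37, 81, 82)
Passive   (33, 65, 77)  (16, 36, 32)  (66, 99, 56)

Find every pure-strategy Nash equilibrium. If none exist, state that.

(Moderate, Aggressive, Aggressive): Entrant can switch to Passive (61 → 86). Not NE.
(Moderate, Aggressive, Moderate): Entrant can switch to Moderate (48 → 73). Not NE.
(Moderate, Moderate, Aggressive): Incumbent can switch to Passive (26 → 48). Not NE.
(Moderate, Moderate, Moderate): Entrant can switch to Passive (73 → 81). Not NE.
(Moderate, Passive, Aggressive): Incumbent can switch to Passive (23 → 89). Not NE.
(Moderate, Passive, Moderate): Incumbent can switch to Passive (37 → 66). Not NE.
(Passive, Aggressive, Aggressive): Incumbent can switch to Moderate (17 → 81). Not NE.
(Passive, Aggressive, Moderate): Incumbent can switch to Moderate (33 → 60). Not NE.
(Passive, Moderate, Aggressive): Entrant can switch to Aggressive (11 → 47). Not NE.
(Passive, Moderate, Moderate): Incumbent can switch to Moderate (16 → 49). Not NE.
(Passive, Passive, Aggressive): Incumbent gets 89, best alternative 23; Entrant gets 53, best alternative 47; Second Entrant gets 80, best alternative 56. No profitable deviation — NE.
(Passive, Passive, Moderate): Second Entrant can switch to Aggressive (56 → 80). Not NE.

(Passive, Passive, Aggressive)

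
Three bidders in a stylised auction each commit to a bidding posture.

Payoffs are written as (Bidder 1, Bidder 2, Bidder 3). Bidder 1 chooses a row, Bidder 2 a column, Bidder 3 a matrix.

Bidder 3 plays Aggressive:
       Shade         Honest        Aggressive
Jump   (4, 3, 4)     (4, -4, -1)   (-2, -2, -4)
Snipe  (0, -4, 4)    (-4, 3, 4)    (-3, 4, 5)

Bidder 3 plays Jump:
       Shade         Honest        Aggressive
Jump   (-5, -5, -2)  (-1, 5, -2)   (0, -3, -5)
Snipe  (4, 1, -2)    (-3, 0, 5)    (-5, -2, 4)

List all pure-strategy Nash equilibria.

Bidder 1 against (Shade, Aggressive): payoffs 4, 0 → best response Jump.
Bidder 1 against (Shade, Jump): payoffs -5, 4 → best response Snipe.
Bidder 1 against (Honest, Aggressive): payoffs 4, -4 → best response Jump.
Bidder 1 against (Honest, Jump): payoffs -1, -3 → best response Jump.
Bidder 1 against (Aggressive, Aggressive): payoffs -2, -3 → best response Jump.
Bidder 1 against (Aggressive, Jump): payoffs 0, -5 → best response Jump.
Bidder 2 against (Jump, Aggressive): payoffs 3, -4, -2 → best response Shade.
Bidder 2 against (Jump, Jump): payoffs -5, 5, -3 → best response Honest.
Bidder 2 against (Snipe, Aggressive): payoffs -4, 3, 4 → best response Aggressive.
Bidder 2 against (Snipe, Jump): payoffs 1, 0, -2 → best response Shade.
Bidder 3 against (Jump, Shade): payoffs 4, -2 → best response Aggressive.
Bidder 3 against (Jump, Honest): payoffs -1, -2 → best response Aggressive.
Bidder 3 against (Jump, Aggressive): payoffs -4, -5 → best response Aggressive.
Bidder 3 against (Snipe, Shade): payoffs 4, -2 → best response Aggressive.
Bidder 3 against (Snipe, Honest): payoffs 4, 5 → best response Jump.
Bidder 3 against (Snipe, Aggressive): payoffs 5, 4 → best response Aggressive.
Mutual best responses: (Jump, Shade, Aggressive).

Pure NE: (Jump, Shade, Aggressive)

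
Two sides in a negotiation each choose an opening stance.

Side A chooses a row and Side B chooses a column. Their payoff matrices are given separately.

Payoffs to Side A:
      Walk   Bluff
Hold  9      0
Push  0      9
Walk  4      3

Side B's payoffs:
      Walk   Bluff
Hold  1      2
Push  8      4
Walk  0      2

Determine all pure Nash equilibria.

Side A against Walk: payoffs 9, 0, 4 → best response Hold.
Side A against Bluff: payoffs 0, 9, 3 → best response Push.
Side B against Hold: payoffs 1, 2 → best response Bluff.
Side B against Push: payoffs 8, 4 → best response Walk.
Side B against Walk: payoffs 0, 2 → best response Bluff.
No profile is a mutual best response for all players.

There is no pure-strategy Nash equilibrium.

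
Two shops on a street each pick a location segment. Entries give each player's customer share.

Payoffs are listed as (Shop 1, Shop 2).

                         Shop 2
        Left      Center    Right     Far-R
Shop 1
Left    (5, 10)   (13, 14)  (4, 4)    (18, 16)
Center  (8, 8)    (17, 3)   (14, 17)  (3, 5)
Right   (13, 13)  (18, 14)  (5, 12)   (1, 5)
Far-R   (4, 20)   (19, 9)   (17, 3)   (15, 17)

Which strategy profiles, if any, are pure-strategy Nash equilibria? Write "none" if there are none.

For each strategy profile, look for a profitable unilateral deviation.
(Left, Left): Shop 1 can switch to Center (5 → 8). Not NE.
(Left, Center): Shop 1 can switch to Center (13 → 17). Not NE.
(Left, Right): Shop 1 can switch to Center (4 → 14). Not NE.
(Left, Far-R): Shop 1 gets 18, best alternative 15; Shop 2 gets 16, best alternative 14. No profitable deviation — NE.
(Center, Left): Shop 1 can switch to Right (8 → 13). Not NE.
(Center, Center): Shop 1 can switch to Right (17 → 18). Not NE.
(Center, Right): Shop 1 can switch to Far-R (14 → 17). Not NE.
(Center, Far-R): Shop 1 can switch to Left (3 → 18). Not NE.
(Right, Left): Shop 2 can switch to Center (13 → 14). Not NE.
(Right, Center): Shop 1 can switch to Far-R (18 → 19). Not NE.
(Right, Right): Shop 1 can switch to Center (5 → 14). Not NE.
(The remaining 5 profiles each have a profitable deviation by the same check.)

(Left, Far-R)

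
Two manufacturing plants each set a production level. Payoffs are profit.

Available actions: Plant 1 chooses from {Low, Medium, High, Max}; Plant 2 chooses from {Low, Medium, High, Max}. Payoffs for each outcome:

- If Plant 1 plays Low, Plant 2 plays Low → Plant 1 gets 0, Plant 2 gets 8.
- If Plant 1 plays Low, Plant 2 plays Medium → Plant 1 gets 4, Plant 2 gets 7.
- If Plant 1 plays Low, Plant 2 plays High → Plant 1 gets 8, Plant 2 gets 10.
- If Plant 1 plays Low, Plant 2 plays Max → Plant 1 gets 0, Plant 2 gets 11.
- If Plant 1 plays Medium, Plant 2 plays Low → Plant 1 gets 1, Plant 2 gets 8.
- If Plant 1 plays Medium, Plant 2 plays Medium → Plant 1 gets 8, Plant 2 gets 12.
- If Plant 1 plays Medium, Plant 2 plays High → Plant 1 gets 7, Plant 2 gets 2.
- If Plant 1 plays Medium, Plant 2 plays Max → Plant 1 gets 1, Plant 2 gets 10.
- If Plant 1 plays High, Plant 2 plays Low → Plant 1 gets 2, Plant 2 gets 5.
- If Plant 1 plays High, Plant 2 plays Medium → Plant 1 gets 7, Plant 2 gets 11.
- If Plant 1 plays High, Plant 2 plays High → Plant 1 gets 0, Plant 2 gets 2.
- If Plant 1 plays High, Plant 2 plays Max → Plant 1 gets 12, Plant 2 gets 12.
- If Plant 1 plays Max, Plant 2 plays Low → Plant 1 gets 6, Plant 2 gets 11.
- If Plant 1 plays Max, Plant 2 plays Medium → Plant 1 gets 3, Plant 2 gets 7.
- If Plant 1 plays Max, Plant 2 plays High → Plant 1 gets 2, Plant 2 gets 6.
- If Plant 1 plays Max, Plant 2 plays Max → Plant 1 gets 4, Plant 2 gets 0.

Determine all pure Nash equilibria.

The pure Nash equilibria are (Medium, Medium); (High, Max); (Max, Low).

Plant 1 against Low: payoffs 0, 1, 2, 6 → best response Max.
Plant 1 against Medium: payoffs 4, 8, 7, 3 → best response Medium.
Plant 1 against High: payoffs 8, 7, 0, 2 → best response Low.
Plant 1 against Max: payoffs 0, 1, 12, 4 → best response High.
Plant 2 against Low: payoffs 8, 7, 10, 11 → best response Max.
Plant 2 against Medium: payoffs 8, 12, 2, 10 → best response Medium.
Plant 2 against High: payoffs 5, 11, 2, 12 → best response Max.
Plant 2 against Max: payoffs 11, 7, 6, 0 → best response Low.
Mutual best responses: (Medium, Medium); (High, Max); (Max, Low).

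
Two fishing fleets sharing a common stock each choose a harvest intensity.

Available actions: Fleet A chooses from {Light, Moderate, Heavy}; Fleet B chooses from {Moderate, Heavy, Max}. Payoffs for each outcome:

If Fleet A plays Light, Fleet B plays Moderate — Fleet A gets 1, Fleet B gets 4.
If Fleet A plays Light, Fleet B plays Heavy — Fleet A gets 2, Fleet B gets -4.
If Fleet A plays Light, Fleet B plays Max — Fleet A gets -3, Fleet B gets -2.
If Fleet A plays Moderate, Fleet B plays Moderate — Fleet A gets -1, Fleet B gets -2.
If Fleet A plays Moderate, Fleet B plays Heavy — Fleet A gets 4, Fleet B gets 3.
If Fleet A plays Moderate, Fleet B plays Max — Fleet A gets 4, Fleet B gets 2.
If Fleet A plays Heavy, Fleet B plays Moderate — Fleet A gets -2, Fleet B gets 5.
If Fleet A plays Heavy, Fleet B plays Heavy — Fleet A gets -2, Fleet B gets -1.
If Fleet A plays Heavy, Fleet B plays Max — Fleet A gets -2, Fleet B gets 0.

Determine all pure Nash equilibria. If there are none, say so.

Mark each player's best response to every combination of opponents' strategies; a profile where every player is best-responding is a pure Nash equilibrium.
Fleet A against Moderate: payoffs 1, -1, -2 → best response Light.
Fleet A against Heavy: payoffs 2, 4, -2 → best response Moderate.
Fleet A against Max: payoffs -3, 4, -2 → best response Moderate.
Fleet B against Light: payoffs 4, -4, -2 → best response Moderate.
Fleet B against Moderate: payoffs -2, 3, 2 → best response Heavy.
Fleet B against Heavy: payoffs 5, -1, 0 → best response Moderate.
Mutual best responses: (Light, Moderate); (Moderate, Heavy).

(Light, Moderate), (Moderate, Heavy)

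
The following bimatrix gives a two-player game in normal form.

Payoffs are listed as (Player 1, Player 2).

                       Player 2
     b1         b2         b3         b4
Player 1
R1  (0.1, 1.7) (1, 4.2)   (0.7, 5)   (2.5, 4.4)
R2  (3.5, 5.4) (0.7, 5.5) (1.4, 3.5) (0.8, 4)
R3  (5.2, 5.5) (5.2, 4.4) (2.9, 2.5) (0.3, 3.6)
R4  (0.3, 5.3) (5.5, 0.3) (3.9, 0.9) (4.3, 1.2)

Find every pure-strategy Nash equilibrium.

(R1, b1): Player 1 can switch to R2 (0.1 → 3.5). Not NE.
(R1, b2): Player 1 can switch to R3 (1 → 5.2). Not NE.
(R1, b3): Player 1 can switch to R2 (0.7 → 1.4). Not NE.
(R1, b4): Player 1 can switch to R4 (2.5 → 4.3). Not NE.
(R2, b1): Player 1 can switch to R3 (3.5 → 5.2). Not NE.
(R2, b2): Player 1 can switch to R1 (0.7 → 1). Not NE.
(R2, b3): Player 1 can switch to R3 (1.4 → 2.9). Not NE.
(R2, b4): Player 1 can switch to R1 (0.8 → 2.5). Not NE.
(R3, b1): Player 1 gets 5.2, best alternative 3.5; Player 2 gets 5.5, best alternative 4.4. No profitable deviation — NE.
(The remaining 7 profiles each have a profitable deviation by the same check.)

Pure NE: (R3, b1)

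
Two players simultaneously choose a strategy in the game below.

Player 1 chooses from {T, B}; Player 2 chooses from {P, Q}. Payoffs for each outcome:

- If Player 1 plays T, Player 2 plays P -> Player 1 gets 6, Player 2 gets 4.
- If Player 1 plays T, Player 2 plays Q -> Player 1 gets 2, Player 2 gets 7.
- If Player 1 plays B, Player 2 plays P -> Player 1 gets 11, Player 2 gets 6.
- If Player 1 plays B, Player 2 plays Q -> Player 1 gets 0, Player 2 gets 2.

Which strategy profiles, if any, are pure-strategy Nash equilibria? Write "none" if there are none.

For each player, find the best response to each opponent profile; mutual best responses are the pure NE.
Player 1 against P: payoffs 6, 11 → best response B.
Player 1 against Q: payoffs 2, 0 → best response T.
Player 2 against T: payoffs 4, 7 → best response Q.
Player 2 against B: payoffs 6, 2 → best response P.
Mutual best responses: (T, Q); (B, P).

(T, Q); (B, P)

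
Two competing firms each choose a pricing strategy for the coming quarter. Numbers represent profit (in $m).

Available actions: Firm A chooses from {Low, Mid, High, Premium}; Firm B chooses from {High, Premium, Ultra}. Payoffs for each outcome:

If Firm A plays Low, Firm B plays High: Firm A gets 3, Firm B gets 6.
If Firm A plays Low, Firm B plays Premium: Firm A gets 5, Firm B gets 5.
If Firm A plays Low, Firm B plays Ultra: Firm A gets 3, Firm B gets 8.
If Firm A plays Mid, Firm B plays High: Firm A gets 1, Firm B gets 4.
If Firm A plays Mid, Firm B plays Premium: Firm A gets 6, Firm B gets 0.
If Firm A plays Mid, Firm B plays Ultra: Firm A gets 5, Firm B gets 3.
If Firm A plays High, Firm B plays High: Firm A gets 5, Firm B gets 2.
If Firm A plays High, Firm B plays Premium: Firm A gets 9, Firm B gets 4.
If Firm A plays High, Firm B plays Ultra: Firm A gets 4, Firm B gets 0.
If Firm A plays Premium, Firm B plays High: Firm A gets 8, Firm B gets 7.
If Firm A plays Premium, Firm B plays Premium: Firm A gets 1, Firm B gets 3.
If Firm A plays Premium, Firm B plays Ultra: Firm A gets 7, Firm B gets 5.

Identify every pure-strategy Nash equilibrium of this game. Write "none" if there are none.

(Low, High): Firm A can switch to High (3 → 5). Not NE.
(Low, Premium): Firm A can switch to Mid (5 → 6). Not NE.
(Low, Ultra): Firm A can switch to Mid (3 → 5). Not NE.
(Mid, High): Firm A can switch to Low (1 → 3). Not NE.
(Mid, Premium): Firm A can switch to High (6 → 9). Not NE.
(Mid, Ultra): Firm A can switch to Premium (5 → 7). Not NE.
(High, High): Firm A can switch to Premium (5 → 8). Not NE.
(High, Premium): Firm A gets 9, best alternative 6; Firm B gets 4, best alternative 2. No profitable deviation — NE.
(High, Ultra): Firm A can switch to Mid (4 → 5). Not NE.
(Premium, High): Firm A gets 8, best alternative 5; Firm B gets 7, best alternative 5. No profitable deviation — NE.
(Premium, Premium): Firm A can switch to Low (1 → 5). Not NE.
(Premium, Ultra): Firm B can switch to High (5 → 7). Not NE.

Pure-strategy Nash equilibria: (High, Premium), (Premium, High)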